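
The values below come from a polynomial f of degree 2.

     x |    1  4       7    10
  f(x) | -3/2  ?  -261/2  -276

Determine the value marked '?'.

-39

The 3 known points determine the degree-2 polynomial uniquely.
Write f(x) = ax^2 + bx + c. Substituting each data point gives a linear system:
  a + b + c = -3/2
  49a + 7b + c = -261/2
  100a + 10b + c = -276
Solving the system yields a = -3, b = 5/2, c = -1.
So f(x) = -3x² + (5/2)x - 1.
Then f(4) = -39.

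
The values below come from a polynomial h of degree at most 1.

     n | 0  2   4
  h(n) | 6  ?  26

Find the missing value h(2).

16

The 2 known points determine the degree-1 polynomial uniquely.
Write h(n) = an + b. Substituting each data point gives a linear system:
  b = 6
  4a + b = 26
Solving the system yields a = 5, b = 6.
So h(n) = 5n + 6.
Then h(2) = 16.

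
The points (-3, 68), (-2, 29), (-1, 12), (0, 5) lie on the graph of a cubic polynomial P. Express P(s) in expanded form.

P(s) = -2s^3 - s^2 - 6s + 5

Write P(s) = as^3 + bs^2 + cs + d. Substituting each data point gives a linear system:
  -27a + 9b - 3c + d = 68
  -8a + 4b - 2c + d = 29
  -a + b - c + d = 12
  d = 5
Solving the system yields a = -2, b = -1, c = -6, d = 5.
So P(s) = -2s^3 - s^2 - 6s + 5.
Check: P(-2) = 29. ✓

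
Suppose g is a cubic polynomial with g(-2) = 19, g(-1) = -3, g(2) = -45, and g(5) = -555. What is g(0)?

-5

Using the Lagrange interpolation formula with nodes -2, -1, 2, 5:
  L_0(s) = (s + 1)(s - 2)(s - 5) / -28
  L_1(s) = (s + 2)(s - 2)(s - 5) / 18
  L_2(s) = (s + 2)(s + 1)(s - 5) / -36
  L_3(s) = (s + 2)(s + 1)(s - 2) / 126
Then g(s) = 19·L_0(s) - 3·L_1(s) - 45·L_2(s) - 555·L_3(s).
Expanding and collecting terms gives g(s) = -4s³ - 2s² - 5.
Evaluating at s = 0: g(0) = -5.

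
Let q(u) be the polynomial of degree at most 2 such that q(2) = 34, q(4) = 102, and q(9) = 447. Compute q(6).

Write q(u) = au^2 + bu + c. Substituting each data point gives a linear system:
  4a + 2b + c = 34
  16a + 4b + c = 102
  81a + 9b + c = 447
Solving the system yields a = 5, b = 4, c = 6.
So q(u) = 5u^2 + 4u + 6.
Then q(6) = 210.

210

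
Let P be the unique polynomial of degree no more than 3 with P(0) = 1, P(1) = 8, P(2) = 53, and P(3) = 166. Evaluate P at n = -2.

Write P(n) = an^3 + bn^2 + cn + d. Substituting each data point gives a linear system:
  d = 1
  a + b + c + d = 8
  8a + 4b + 2c + d = 53
  27a + 9b + 3c + d = 166
Solving the system yields a = 5, b = 4, c = -2, d = 1.
So P(n) = 5n^3 + 4n^2 - 2n + 1.
Then P(-2) = -19.

-19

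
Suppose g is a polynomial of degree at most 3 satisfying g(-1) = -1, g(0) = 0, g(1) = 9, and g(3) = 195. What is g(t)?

g(t) = 6t^3 + 4t^2 - t

Write g(t) = at^3 + bt^2 + ct + d. Substituting each data point gives a linear system:
  -a + b - c + d = -1
  d = 0
  a + b + c + d = 9
  27a + 9b + 3c + d = 195
Solving the system yields a = 6, b = 4, c = -1, d = 0.
So g(t) = 6t^3 + 4t^2 - t.
Check: g(3) = 195. ✓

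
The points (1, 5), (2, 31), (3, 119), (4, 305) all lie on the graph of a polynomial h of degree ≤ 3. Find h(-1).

-5

Write h(u) = au^3 + bu^2 + cu + d. Substituting each data point gives a linear system:
  a + b + c + d = 5
  8a + 4b + 2c + d = 31
  27a + 9b + 3c + d = 119
  64a + 16b + 4c + d = 305
Solving the system yields a = 6, b = -5, c = -1, d = 5.
So h(u) = 6u³ - 5u² - u + 5.
Then h(-1) = -5.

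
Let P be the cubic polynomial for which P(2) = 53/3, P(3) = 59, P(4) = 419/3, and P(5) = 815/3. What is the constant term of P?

5

Write P(t) = at^3 + bt^2 + ct + d. Substituting each data point gives a linear system:
  8a + 4b + 2c + d = 53/3
  27a + 9b + 3c + d = 59
  64a + 16b + 4c + d = 419/3
  125a + 25b + 5c + d = 815/3
Solving the system yields a = 2, b = 5/3, c = -5, d = 5.
So P(t) = 2t^3 + (5/3)t^2 - 5t + 5.
The constant term is 5.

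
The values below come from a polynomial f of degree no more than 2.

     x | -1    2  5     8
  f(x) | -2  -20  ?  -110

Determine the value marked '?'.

-56

The 3 known points determine the degree-2 polynomial uniquely.
Write f(x) = ax^2 + bx + c. Substituting each data point gives a linear system:
  a - b + c = -2
  4a + 2b + c = -20
  64a + 8b + c = -110
Solving the system yields a = -1, b = -5, c = -6.
So f(x) = -x² - 5x - 6.
Then f(5) = -56.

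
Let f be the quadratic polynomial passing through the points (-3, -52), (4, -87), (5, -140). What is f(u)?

Write f(u) = au^2 + bu + c. Substituting each data point gives a linear system:
  9a - 3b + c = -52
  16a + 4b + c = -87
  25a + 5b + c = -140
Solving the system yields a = -6, b = 1, c = 5.
So f(u) = -6u^2 + u + 5.
Check: f(-3) = -52. ✓

f(u) = -6u^2 + u + 5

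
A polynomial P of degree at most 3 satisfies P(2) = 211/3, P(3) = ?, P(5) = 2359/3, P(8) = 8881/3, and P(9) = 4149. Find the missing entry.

The 4 known points determine the degree-3 polynomial uniquely.
Write P(s) = as^3 + bs^2 + cs + d. Substituting each data point gives a linear system:
  8a + 4b + 2c + d = 211/3
  125a + 25b + 5c + d = 2359/3
  512a + 64b + 8c + d = 8881/3
  729a + 81b + 9c + d = 4149
Solving the system yields a = 5, b = 6, c = 5/3, d = 3.
So P(s) = 5s³ + 6s² + (5/3)s + 3.
Then P(3) = 197.

197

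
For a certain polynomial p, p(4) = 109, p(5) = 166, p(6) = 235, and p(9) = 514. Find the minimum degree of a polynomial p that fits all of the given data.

Divided differences on the nodes 4, 5, 6, 9:
  order 0: 109  166  235  514
  order 1: 57  69  93
  order 2: 6  6
  order 3: 0
The order-2 divided differences are all 6 (nonzero) and every higher order vanishes, so the data lies on a polynomial of degree exactly 2.

2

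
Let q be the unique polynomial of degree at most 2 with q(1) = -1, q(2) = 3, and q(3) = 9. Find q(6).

Write q(x) = ax^2 + bx + c. Substituting each data point gives a linear system:
  a + b + c = -1
  4a + 2b + c = 3
  9a + 3b + c = 9
Solving the system yields a = 1, b = 1, c = -3.
So q(x) = x² + x - 3.
Then q(6) = 39.

39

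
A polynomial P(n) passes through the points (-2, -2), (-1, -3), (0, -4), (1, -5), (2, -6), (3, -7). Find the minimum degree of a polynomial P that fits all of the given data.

1

Forward differences of the values at n = -2, -1, 0, 1, 2, 3:
  P  : -2  -3  -4  -5  -6  -7
  Δ  : -1  -1  -1  -1  -1
  Δ^2: 0  0  0  0
  Δ^3: 0  0  0
  Δ^4: 0  0
  Δ^5: 0
The first differences are constant (-1) and nonzero, while all higher differences vanish, so the minimal degree is 1.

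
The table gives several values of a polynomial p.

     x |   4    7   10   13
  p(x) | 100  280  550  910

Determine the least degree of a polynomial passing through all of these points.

2

Forward differences of the values at x = 4, 7, 10, 13:
  p  : 100  280  550  910
  Δ  : 180  270  360
  Δ^2: 90  90
  Δ^3: 0
The second differences are constant (90) and nonzero, while all higher differences vanish, so the minimal degree is 2.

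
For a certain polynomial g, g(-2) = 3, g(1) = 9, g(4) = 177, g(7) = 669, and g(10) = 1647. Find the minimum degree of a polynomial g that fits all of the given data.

3

Forward differences of the values at n = -2, 1, 4, 7, 10:
  g  : 3  9  177  669  1647
  Δ  : 6  168  492  978
  Δ^2: 162  324  486
  Δ^3: 162  162
  Δ^4: 0
The third differences are constant (162) and nonzero, while all higher differences vanish, so the minimal degree is 3.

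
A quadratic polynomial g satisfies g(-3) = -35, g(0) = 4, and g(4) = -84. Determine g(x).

g(x) = -5x^2 - 2x + 4

Write g(x) = ax^2 + bx + c. Substituting each data point gives a linear system:
  9a - 3b + c = -35
  c = 4
  16a + 4b + c = -84
Solving the system yields a = -5, b = -2, c = 4.
So g(x) = -5x^2 - 2x + 4.
Check: g(-3) = -35. ✓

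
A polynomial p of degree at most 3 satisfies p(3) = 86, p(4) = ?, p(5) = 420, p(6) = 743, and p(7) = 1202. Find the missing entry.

The 4 known points determine the degree-3 polynomial uniquely.
Write p(s) = as^3 + bs^2 + cs + d. Substituting each data point gives a linear system:
  27a + 9b + 3c + d = 86
  125a + 25b + 5c + d = 420
  216a + 36b + 6c + d = 743
  343a + 49b + 7c + d = 1202
Solving the system yields a = 4, b = -4, c = 3, d = 5.
So p(s) = 4s³ - 4s² + 3s + 5.
Then p(4) = 209.

209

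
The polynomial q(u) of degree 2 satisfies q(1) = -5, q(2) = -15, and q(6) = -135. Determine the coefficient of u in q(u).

Write q(u) = au^2 + bu + c. Substituting each data point gives a linear system:
  a + b + c = -5
  4a + 2b + c = -15
  36a + 6b + c = -135
Solving the system yields a = -4, b = 2, c = -3.
So q(u) = -4u^2 + 2u - 3.
The coefficient of u is 2.

2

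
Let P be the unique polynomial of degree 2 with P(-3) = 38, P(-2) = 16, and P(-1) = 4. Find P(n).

Using the Lagrange interpolation formula with nodes -3, -2, -1:
  L_0(n) = (n + 2)(n + 1) / 2
  L_1(n) = (n + 3)(n + 1) / -1
  L_2(n) = (n + 3)(n + 2) / 2
Then P(n) = 38·L_0(n) + 16·L_1(n) + 4·L_2(n).
Expanding and collecting terms gives P(n) = 5n² + 3n + 2.
Check: P(-3) = 38. ✓

P(n) = 5n^2 + 3n + 2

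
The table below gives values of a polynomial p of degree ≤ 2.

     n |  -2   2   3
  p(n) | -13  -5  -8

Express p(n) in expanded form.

Using the Lagrange interpolation formula with nodes -2, 2, 3:
  L_0(n) = (n - 2)(n - 3) / 20
  L_1(n) = (n + 2)(n - 3) / -4
  L_2(n) = (n + 2)(n - 2) / 5
Then p(n) = -13·L_0(n) - 5·L_1(n) - 8·L_2(n).
Expanding and collecting terms gives p(n) = -n^2 + 2n - 5.
Check: p(3) = -8. ✓

p(n) = -n^2 + 2n - 5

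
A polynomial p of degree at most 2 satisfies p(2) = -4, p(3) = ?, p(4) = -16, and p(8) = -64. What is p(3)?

-9

The 3 known points determine the degree-2 polynomial uniquely.
Write p(u) = au^2 + bu + c. Substituting each data point gives a linear system:
  4a + 2b + c = -4
  16a + 4b + c = -16
  64a + 8b + c = -64
Solving the system yields a = -1, b = 0, c = 0.
So p(u) = -u^2.
Then p(3) = -9.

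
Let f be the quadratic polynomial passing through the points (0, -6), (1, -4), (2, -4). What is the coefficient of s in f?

3

Write f(s) = as^2 + bs + c. Substituting each data point gives a linear system:
  c = -6
  a + b + c = -4
  4a + 2b + c = -4
Solving the system yields a = -1, b = 3, c = -6.
So f(s) = -s^2 + 3s - 6.
The coefficient of s is 3.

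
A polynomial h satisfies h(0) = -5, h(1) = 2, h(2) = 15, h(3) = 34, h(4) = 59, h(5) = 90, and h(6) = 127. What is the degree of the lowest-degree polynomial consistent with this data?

2

Forward differences of the values at t = 0, 1, 2, 3, 4, 5, 6:
  h  : -5  2  15  34  59  90  127
  Δ  : 7  13  19  25  31  37
  Δ^2: 6  6  6  6  6
  Δ^3: 0  0  0  0
  Δ^4: 0  0  0
  Δ^5: 0  0
  Δ^6: 0
The second differences are constant (6) and nonzero, while all higher differences vanish, so the minimal degree is 2.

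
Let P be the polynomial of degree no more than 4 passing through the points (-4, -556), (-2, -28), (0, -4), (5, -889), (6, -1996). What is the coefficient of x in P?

-2

Write P(x) = ax^4 + bx^3 + cx^2 + dx + e. Substituting each data point gives a linear system:
  256a - 64b + 16c - 4d + e = -556
  16a - 8b + 4c - 2d + e = -28
  e = -4
  625a + 125b + 25c + 5d + e = -889
  1296a + 216b + 36c + 6d + e = -1996
Solving the system yields a = -2, b = 2, c = 5, d = -2, e = -4.
So P(x) = -2x⁴ + 2x³ + 5x² - 2x - 4.
The coefficient of x is -2.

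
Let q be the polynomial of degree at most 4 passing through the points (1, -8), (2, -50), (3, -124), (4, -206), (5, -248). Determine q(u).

Write q(u) = au^4 + bu^3 + cu^2 + du + e. Substituting each data point gives a linear system:
  a + b + c + d + e = -8
  16a + 8b + 4c + 2d + e = -50
  81a + 27b + 9c + 3d + e = -124
  256a + 64b + 16c + 4d + e = -206
  625a + 125b + 25c + 5d + e = -248
Solving the system yields a = 1, b = -6, c = -5, d = 0, e = 2.
So q(u) = u^4 - 6u^3 - 5u^2 + 2.
Check: q(1) = -8. ✓

q(u) = u^4 - 6u^3 - 5u^2 + 2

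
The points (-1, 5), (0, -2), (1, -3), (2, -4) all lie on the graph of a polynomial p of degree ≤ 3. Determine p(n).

Using the Lagrange interpolation formula with nodes -1, 0, 1, 2:
  L_0(n) = n(n - 1)(n - 2) / -6
  L_1(n) = (n + 1)(n - 1)(n - 2) / 2
  L_2(n) = (n + 1)n(n - 2) / -2
  L_3(n) = (n + 1)n(n - 1) / 6
Then p(n) = 5·L_0(n) - 2·L_1(n) - 3·L_2(n) - 4·L_3(n).
Expanding and collecting terms gives p(n) = -n^3 + 3n^2 - 3n - 2.
Check: p(1) = -3. ✓

p(n) = -n^3 + 3n^2 - 3n - 2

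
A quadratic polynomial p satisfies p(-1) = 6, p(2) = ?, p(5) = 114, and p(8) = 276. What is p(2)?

On equispaced nodes a degree-2 polynomial has vanishing third forward difference, so
  - p(-1) + 3·p(2) - 3·p(5) + p(8) = 0.
Substituting the known values and solving for p(2):
  3·p(2) = 72
  p(2) = 24.

24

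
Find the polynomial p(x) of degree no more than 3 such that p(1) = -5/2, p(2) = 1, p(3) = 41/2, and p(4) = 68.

Write p(x) = ax^3 + bx^2 + cx + d. Substituting each data point gives a linear system:
  a + b + c + d = -5/2
  8a + 4b + 2c + d = 1
  27a + 9b + 3c + d = 41/2
  64a + 16b + 4c + d = 68
Solving the system yields a = 2, b = -4, c = 3/2, d = -2.
So p(x) = 2x^3 - 4x^2 + (3/2)x - 2.
Check: p(3) = 41/2. ✓

p(x) = 2x^3 - 4x^2 + (3/2)x - 2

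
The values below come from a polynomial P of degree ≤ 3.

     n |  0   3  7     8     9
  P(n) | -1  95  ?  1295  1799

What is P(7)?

The 4 known points determine the degree-3 polynomial uniquely.
Write P(n) = an^3 + bn^2 + cn + d. Substituting each data point gives a linear system:
  d = -1
  27a + 9b + 3c + d = 95
  512a + 64b + 8c + d = 1295
  729a + 81b + 9c + d = 1799
Solving the system yields a = 2, b = 4, c = 2, d = -1.
So P(n) = 2n³ + 4n² + 2n - 1.
Then P(7) = 895.

895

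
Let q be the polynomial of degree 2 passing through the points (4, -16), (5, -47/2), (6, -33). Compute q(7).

-89/2

Using the Lagrange interpolation formula with nodes 4, 5, 6:
  L_0(t) = (t - 5)(t - 6) / 2
  L_1(t) = (t - 4)(t - 6) / -1
  L_2(t) = (t - 4)(t - 5) / 2
Then q(t) = -16·L_0(t) - 47/2·L_1(t) - 33·L_2(t).
Expanding and collecting terms gives q(t) = -t^2 + (3/2)t - 6.
Evaluating at t = 7: q(7) = -89/2.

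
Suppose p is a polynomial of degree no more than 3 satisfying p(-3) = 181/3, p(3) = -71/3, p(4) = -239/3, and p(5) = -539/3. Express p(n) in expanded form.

p(n) = -2n^3 + 2n^2 + 4n + 1/3

Using the Lagrange interpolation formula with nodes -3, 3, 4, 5:
  L_0(n) = (n - 3)(n - 4)(n - 5) / -336
  L_1(n) = (n + 3)(n - 4)(n - 5) / 12
  L_2(n) = (n + 3)(n - 3)(n - 5) / -7
  L_3(n) = (n + 3)(n - 3)(n - 4) / 16
Then p(n) = 181/3·L_0(n) - 71/3·L_1(n) - 239/3·L_2(n) - 539/3·L_3(n).
Expanding and collecting terms gives p(n) = -2n^3 + 2n^2 + 4n + 1/3.
Check: p(3) = -71/3. ✓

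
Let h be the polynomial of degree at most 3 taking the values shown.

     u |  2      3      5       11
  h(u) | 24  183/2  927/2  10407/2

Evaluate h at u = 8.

1974

Using the Lagrange interpolation formula with nodes 2, 3, 5, 11:
  L_0(u) = (u - 3)(u - 5)(u - 11) / -27
  L_1(u) = (u - 2)(u - 5)(u - 11) / 16
  L_2(u) = (u - 2)(u - 3)(u - 11) / -36
  L_3(u) = (u - 2)(u - 3)(u - 5) / 432
Then h(u) = 24·L_0(u) + 183/2·L_1(u) + 927/2·L_2(u) + 10407/2·L_3(u).
Expanding and collecting terms gives h(u) = 4u³ - (1/2)u² - 6u + 6.
Evaluating at u = 8: h(8) = 1974.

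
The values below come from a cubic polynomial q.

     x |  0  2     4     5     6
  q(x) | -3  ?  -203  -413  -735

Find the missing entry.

-23

The 4 known points determine the degree-3 polynomial uniquely.
Write q(x) = ax^3 + bx^2 + cx + d. Substituting each data point gives a linear system:
  d = -3
  64a + 16b + 4c + d = -203
  125a + 25b + 5c + d = -413
  216a + 36b + 6c + d = -735
Solving the system yields a = -4, b = 4, c = -2, d = -3.
So q(x) = -4x^3 + 4x^2 - 2x - 3.
Then q(2) = -23.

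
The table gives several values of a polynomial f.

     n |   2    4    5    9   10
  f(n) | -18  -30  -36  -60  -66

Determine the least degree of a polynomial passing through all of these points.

Divided differences on the nodes 2, 4, 5, 9, 10:
  order 0: -18  -30  -36  -60  -66
  order 1: -6  -6  -6  -6
  order 2: 0  0  0
  order 3: 0  0
  order 4: 0
The order-1 divided differences are all -6 (nonzero) and every higher order vanishes, so the data lies on a polynomial of degree exactly 1.

1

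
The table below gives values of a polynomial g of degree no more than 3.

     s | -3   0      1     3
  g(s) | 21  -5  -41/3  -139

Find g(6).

-867

Using the Lagrange interpolation formula with nodes -3, 0, 1, 3:
  L_0(s) = s(s - 1)(s - 3) / -72
  L_1(s) = (s + 3)(s - 1)(s - 3) / 9
  L_2(s) = (s + 3)s(s - 3) / -8
  L_3(s) = (s + 3)s(s - 1) / 36
Then g(s) = 21·L_0(s) - 5·L_1(s) - 41/3·L_2(s) - 139·L_3(s).
Expanding and collecting terms gives g(s) = -3s³ - 6s² + (1/3)s - 5.
Evaluating at s = 6: g(6) = -867.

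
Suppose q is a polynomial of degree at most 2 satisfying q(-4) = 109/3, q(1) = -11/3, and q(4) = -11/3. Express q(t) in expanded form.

q(t) = t^2 - 5t + 1/3

Write q(t) = at^2 + bt + c. Substituting each data point gives a linear system:
  16a - 4b + c = 109/3
  a + b + c = -11/3
  16a + 4b + c = -11/3
Solving the system yields a = 1, b = -5, c = 1/3.
So q(t) = t^2 - 5t + 1/3.
Check: q(1) = -11/3. ✓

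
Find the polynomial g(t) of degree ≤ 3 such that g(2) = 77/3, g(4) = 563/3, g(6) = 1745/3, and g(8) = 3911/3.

Using the Lagrange interpolation formula with nodes 2, 4, 6, 8:
  L_0(t) = (t - 4)(t - 6)(t - 8) / -48
  L_1(t) = (t - 2)(t - 6)(t - 8) / 16
  L_2(t) = (t - 2)(t - 4)(t - 8) / -16
  L_3(t) = (t - 2)(t - 4)(t - 6) / 48
Then g(t) = 77/3·L_0(t) + 563/3·L_1(t) + 1745/3·L_2(t) + 3911/3·L_3(t).
Expanding and collecting terms gives g(t) = 2t^3 + 5t^2 - 5t - 1/3.
Check: g(6) = 1745/3. ✓

g(t) = 2t^3 + 5t^2 - 5t - 1/3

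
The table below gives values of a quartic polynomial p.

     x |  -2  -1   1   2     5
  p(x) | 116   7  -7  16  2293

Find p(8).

17206

Write p(x) = ax^4 + bx^3 + cx^2 + dx + e. Substituting each data point gives a linear system:
  16a - 8b + 4c - 2d + e = 116
  a - b + c - d + e = 7
  a + b + c + d + e = -7
  16a + 8b + 4c + 2d + e = 16
  625a + 125b + 25c + 5d + e = 2293
Solving the system yields a = 5, b = -6, c = -3, d = -1, e = -2.
So p(x) = 5x⁴ - 6x³ - 3x² - x - 2.
Then p(8) = 17206.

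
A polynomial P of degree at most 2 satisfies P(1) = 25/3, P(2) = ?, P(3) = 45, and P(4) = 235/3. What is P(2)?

The 3 known points determine the degree-2 polynomial uniquely.
Write P(x) = ax^2 + bx + c. Substituting each data point gives a linear system:
  a + b + c = 25/3
  9a + 3b + c = 45
  16a + 4b + c = 235/3
Solving the system yields a = 5, b = -5/3, c = 5.
So P(x) = 5x^2 - (5/3)x + 5.
Then P(2) = 65/3.

65/3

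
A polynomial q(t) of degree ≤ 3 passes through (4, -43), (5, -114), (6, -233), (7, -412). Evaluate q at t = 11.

Write q(t) = at^3 + bt^2 + ct + d. Substituting each data point gives a linear system:
  64a + 16b + 4c + d = -43
  125a + 25b + 5c + d = -114
  216a + 36b + 6c + d = -233
  343a + 49b + 7c + d = -412
Solving the system yields a = -2, b = 6, c = -3, d = 1.
So q(t) = -2t^3 + 6t^2 - 3t + 1.
Then q(11) = -1968.

-1968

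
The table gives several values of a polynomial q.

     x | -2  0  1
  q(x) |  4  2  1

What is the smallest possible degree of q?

Divided differences on the nodes -2, 0, 1:
  order 0: 4  2  1
  order 1: -1  -1
  order 2: 0
The order-1 divided differences are all -1 (nonzero) and every higher order vanishes, so the data lies on a polynomial of degree exactly 1.

1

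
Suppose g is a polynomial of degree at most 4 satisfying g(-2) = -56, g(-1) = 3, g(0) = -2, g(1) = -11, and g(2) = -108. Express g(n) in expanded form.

Using the Lagrange interpolation formula with nodes -2, -1, 0, 1, 2:
  L_0(n) = (n + 1)n(n - 1)(n - 2) / 24
  L_1(n) = (n + 2)n(n - 1)(n - 2) / -6
  L_2(n) = (n + 2)(n + 1)(n - 1)(n - 2) / 4
  L_3(n) = (n + 2)(n + 1)n(n - 2) / -6
  L_4(n) = (n + 2)(n + 1)n(n - 1) / 24
Then g(n) = -56·L_0(n) + 3·L_1(n) - 2·L_2(n) - 11·L_3(n) - 108·L_4(n).
Expanding and collecting terms gives g(n) = -6n^4 - 2n^3 + 4n^2 - 5n - 2.
Check: g(-2) = -56. ✓

g(n) = -6n^4 - 2n^3 + 4n^2 - 5n - 2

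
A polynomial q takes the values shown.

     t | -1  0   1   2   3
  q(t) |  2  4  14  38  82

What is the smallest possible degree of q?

3

Forward differences of the values at t = -1, 0, 1, 2, 3:
  q  : 2  4  14  38  82
  Δ  : 2  10  24  44
  Δ^2: 8  14  20
  Δ^3: 6  6
  Δ^4: 0
The third differences are constant (6) and nonzero, while all higher differences vanish, so the minimal degree is 3.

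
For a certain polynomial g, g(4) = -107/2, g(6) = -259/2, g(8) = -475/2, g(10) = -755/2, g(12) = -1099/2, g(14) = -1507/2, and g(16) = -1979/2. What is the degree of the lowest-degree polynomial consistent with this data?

Forward differences of the values at x = 4, 6, 8, 10, 12, 14, 16:
  g  : -107/2  -259/2  -475/2  -755/2  -1099/2  -1507/2  -1979/2
  Δ  : -76  -108  -140  -172  -204  -236
  Δ^2: -32  -32  -32  -32  -32
  Δ^3: 0  0  0  0
  Δ^4: 0  0  0
  Δ^5: 0  0
  Δ^6: 0
The second differences are constant (-32) and nonzero, while all higher differences vanish, so the minimal degree is 2.

2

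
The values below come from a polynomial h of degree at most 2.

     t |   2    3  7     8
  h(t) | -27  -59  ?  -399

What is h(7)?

-307

The 3 known points determine the degree-2 polynomial uniquely.
Write h(t) = at^2 + bt + c. Substituting each data point gives a linear system:
  4a + 2b + c = -27
  9a + 3b + c = -59
  64a + 8b + c = -399
Solving the system yields a = -6, b = -2, c = 1.
So h(t) = -6t^2 - 2t + 1.
Then h(7) = -307.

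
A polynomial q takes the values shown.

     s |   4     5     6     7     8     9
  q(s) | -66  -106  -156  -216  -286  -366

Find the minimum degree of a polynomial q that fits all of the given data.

2

Forward differences of the values at s = 4, 5, 6, 7, 8, 9:
  q  : -66  -106  -156  -216  -286  -366
  Δ  : -40  -50  -60  -70  -80
  Δ^2: -10  -10  -10  -10
  Δ^3: 0  0  0
  Δ^4: 0  0
  Δ^5: 0
The second differences are constant (-10) and nonzero, while all higher differences vanish, so the minimal degree is 2.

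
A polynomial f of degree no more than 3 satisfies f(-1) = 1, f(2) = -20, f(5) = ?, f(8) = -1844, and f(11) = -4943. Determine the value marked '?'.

On equispaced nodes a degree-3 polynomial has vanishing fourth forward difference, so
  f(-1) - 4·f(2) + 6·f(5) - 4·f(8) + f(11) = 0.
Substituting the known values and solving for f(5):
  6·f(5) = -2514
  f(5) = -419.

-419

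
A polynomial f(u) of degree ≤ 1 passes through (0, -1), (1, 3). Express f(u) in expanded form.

f(u) = 4u - 1

Write f(u) = au + b. Substituting each data point gives a linear system:
  b = -1
  a + b = 3
Solving the system yields a = 4, b = -1.
So f(u) = 4u - 1.
Check: f(0) = -1. ✓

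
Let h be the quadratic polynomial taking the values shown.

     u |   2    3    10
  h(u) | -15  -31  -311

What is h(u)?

h(u) = -3u^2 - u - 1

Write h(u) = au^2 + bu + c. Substituting each data point gives a linear system:
  4a + 2b + c = -15
  9a + 3b + c = -31
  100a + 10b + c = -311
Solving the system yields a = -3, b = -1, c = -1.
So h(u) = -3u² - u - 1.
Check: h(2) = -15. ✓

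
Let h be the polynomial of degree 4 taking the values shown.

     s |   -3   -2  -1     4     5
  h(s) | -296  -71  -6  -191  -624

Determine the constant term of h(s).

Write h(s) = as^4 + bs^3 + cs^2 + ds + e. Substituting each data point gives a linear system:
  81a - 27b + 9c - 3d + e = -296
  16a - 8b + 4c - 2d + e = -71
  a - b + c - d + e = -6
  256a + 64b + 16c + 4d + e = -191
  625a + 125b + 25c + 5d + e = -624
Solving the system yields a = -2, b = 5, c = 0, d = 0, e = 1.
So h(s) = -2s^4 + 5s^3 + 1.
The constant term is 1.

1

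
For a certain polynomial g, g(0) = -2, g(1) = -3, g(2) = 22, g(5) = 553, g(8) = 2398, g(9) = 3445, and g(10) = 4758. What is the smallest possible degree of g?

Divided differences on the nodes 0, 1, 2, 5, 8, 9, 10:
  order 0: -2  -3  22  553  2398  3445  4758
  order 1: -1  25  177  615  1047  1313
  order 2: 13  38  73  108  133
  order 3: 5  5  5  5
  order 4: 0  0  0
  order 5: 0  0
  order 6: 0
The order-3 divided differences are all 5 (nonzero) and every higher order vanishes, so the data lies on a polynomial of degree exactly 3.

3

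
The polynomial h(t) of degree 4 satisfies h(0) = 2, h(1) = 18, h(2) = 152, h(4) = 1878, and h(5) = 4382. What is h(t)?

Write h(t) = at^4 + bt^3 + ct^2 + dt + e. Substituting each data point gives a linear system:
  e = 2
  a + b + c + d + e = 18
  16a + 8b + 4c + 2d + e = 152
  256a + 64b + 16c + 4d + e = 1878
  625a + 125b + 25c + 5d + e = 4382
Solving the system yields a = 6, b = 4, c = 5, d = 1, e = 2.
So h(t) = 6t^4 + 4t^3 + 5t^2 + t + 2.
Check: h(5) = 4382. ✓

h(t) = 6t^4 + 4t^3 + 5t^2 + t + 2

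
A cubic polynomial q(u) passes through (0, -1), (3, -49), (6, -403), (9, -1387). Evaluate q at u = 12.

Write q(u) = au^3 + bu^2 + cu + d. Substituting each data point gives a linear system:
  d = -1
  27a + 9b + 3c + d = -49
  216a + 36b + 6c + d = -403
  729a + 81b + 9c + d = -1387
Solving the system yields a = -2, b = 1, c = -1, d = -1.
So q(u) = -2u^3 + u^2 - u - 1.
Then q(12) = -3325.

-3325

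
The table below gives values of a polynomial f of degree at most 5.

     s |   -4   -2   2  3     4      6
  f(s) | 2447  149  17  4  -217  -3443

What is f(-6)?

14233

Write f(s) = as^5 + bs^4 + cs^3 + ds^2 + es + k. Substituting each data point gives a linear system:
  -1024a + 256b - 64c + 16d - 4e + k = 2447
  -32a + 16b - 8c + 4d - 2e + k = 149
  32a + 16b + 8c + 4d + 2e + k = 17
  243a + 81b + 27c + 9d + 3e + k = 4
  1024a + 256b + 64c + 16d + 4e + k = -217
  7776a + 1296b + 216c + 36d + 6e + k = -3443
Solving the system yields a = -1, b = 4, c = -5, d = 6, e = 3, k = -5.
So f(s) = -s^5 + 4s^4 - 5s^3 + 6s^2 + 3s - 5.
Then f(-6) = 14233.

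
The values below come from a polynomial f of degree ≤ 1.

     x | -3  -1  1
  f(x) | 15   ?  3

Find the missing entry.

On equispaced nodes a degree-1 polynomial has vanishing second forward difference, so
  f(-3) - 2·f(-1) + f(1) = 0.
Substituting the known values and solving for f(-1):
  -2·f(-1) = -18
  f(-1) = 9.

9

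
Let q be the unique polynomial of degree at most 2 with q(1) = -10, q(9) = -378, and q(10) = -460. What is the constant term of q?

Write q(s) = as^2 + bs + c. Substituting each data point gives a linear system:
  a + b + c = -10
  81a + 9b + c = -378
  100a + 10b + c = -460
Solving the system yields a = -4, b = -6, c = 0.
So q(s) = -4s² - 6s.
The constant term is 0.

0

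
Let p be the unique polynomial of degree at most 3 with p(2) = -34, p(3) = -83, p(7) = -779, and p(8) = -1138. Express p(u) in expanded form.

Using the Lagrange interpolation formula with nodes 2, 3, 7, 8:
  L_0(u) = (u - 3)(u - 7)(u - 8) / -30
  L_1(u) = (u - 2)(u - 7)(u - 8) / 20
  L_2(u) = (u - 2)(u - 3)(u - 8) / -20
  L_3(u) = (u - 2)(u - 3)(u - 7) / 30
Then p(u) = -34·L_0(u) - 83·L_1(u) - 779·L_2(u) - 1138·L_3(u).
Expanding and collecting terms gives p(u) = -2u^3 - u^2 - 6u - 2.
Check: p(3) = -83. ✓

p(u) = -2u^3 - u^2 - 6u - 2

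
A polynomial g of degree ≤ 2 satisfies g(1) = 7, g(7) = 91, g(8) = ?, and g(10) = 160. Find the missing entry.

The 3 known points determine the degree-2 polynomial uniquely.
Write g(x) = ax^2 + bx + c. Substituting each data point gives a linear system:
  a + b + c = 7
  49a + 7b + c = 91
  100a + 10b + c = 160
Solving the system yields a = 1, b = 6, c = 0.
So g(x) = x^2 + 6x.
Then g(8) = 112.

112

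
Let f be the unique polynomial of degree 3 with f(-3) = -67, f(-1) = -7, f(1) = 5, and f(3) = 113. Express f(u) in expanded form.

Using the Lagrange interpolation formula with nodes -3, -1, 1, 3:
  L_0(u) = (u + 1)(u - 1)(u - 3) / -48
  L_1(u) = (u + 3)(u - 1)(u - 3) / 16
  L_2(u) = (u + 3)(u + 1)(u - 3) / -16
  L_3(u) = (u + 3)(u + 1)(u - 1) / 48
Then f(u) = -67·L_0(u) - 7·L_1(u) + 5·L_2(u) + 113·L_3(u).
Expanding and collecting terms gives f(u) = 3u³ + 3u² + 3u - 4.
Check: f(3) = 113. ✓

f(u) = 3u^3 + 3u^2 + 3u - 4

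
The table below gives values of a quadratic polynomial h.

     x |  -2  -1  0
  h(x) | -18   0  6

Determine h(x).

h(x) = -6x^2 + 6

Using the Lagrange interpolation formula with nodes -2, -1, 0:
  L_0(x) = (x + 1)x / 2
  L_1(x) = (x + 2)x / -1
  L_2(x) = (x + 2)(x + 1) / 2
Then h(x) = -18·L_0(x) + 0·L_1(x) + 6·L_2(x).
Expanding and collecting terms gives h(x) = -6x² + 6.
Check: h(-1) = 0. ✓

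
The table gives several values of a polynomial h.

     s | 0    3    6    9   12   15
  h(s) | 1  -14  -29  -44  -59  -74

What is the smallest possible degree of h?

Forward differences of the values at s = 0, 3, 6, 9, 12, 15:
  h  : 1  -14  -29  -44  -59  -74
  Δ  : -15  -15  -15  -15  -15
  Δ^2: 0  0  0  0
  Δ^3: 0  0  0
  Δ^4: 0  0
  Δ^5: 0
The first differences are constant (-15) and nonzero, while all higher differences vanish, so the minimal degree is 1.

1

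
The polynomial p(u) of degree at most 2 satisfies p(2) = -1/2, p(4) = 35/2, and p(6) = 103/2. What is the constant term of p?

-5/2

Write p(u) = au^2 + bu + c. Substituting each data point gives a linear system:
  4a + 2b + c = -1/2
  16a + 4b + c = 35/2
  36a + 6b + c = 103/2
Solving the system yields a = 2, b = -3, c = -5/2.
So p(u) = 2u^2 - 3u - 5/2.
The constant term is -5/2.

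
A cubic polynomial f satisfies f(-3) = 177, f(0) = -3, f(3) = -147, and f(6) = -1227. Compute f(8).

-2947

Forward differences of the values at s = -3, 0, 3, 6:
  f  : 177  -3  -147  -1227
  Δ  : -180  -144  -1080
  Δ^2: 36  -936
  Δ^3: -972
The third differences are constant, confirming degree 3.
Interpolating (Newton forward form) and evaluating at s = 8 gives f(8) = -2947.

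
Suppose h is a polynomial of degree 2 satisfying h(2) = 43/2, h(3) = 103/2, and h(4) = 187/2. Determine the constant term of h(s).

-5/2

Write h(s) = as^2 + bs + c. Substituting each data point gives a linear system:
  4a + 2b + c = 43/2
  9a + 3b + c = 103/2
  16a + 4b + c = 187/2
Solving the system yields a = 6, b = 0, c = -5/2.
So h(s) = 6s^2 - 5/2.
The constant term is -5/2.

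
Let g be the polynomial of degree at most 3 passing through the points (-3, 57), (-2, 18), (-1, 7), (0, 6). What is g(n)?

g(n) = -3n^3 - 4n^2 - 2n + 6

Write g(n) = an^3 + bn^2 + cn + d. Substituting each data point gives a linear system:
  -27a + 9b - 3c + d = 57
  -8a + 4b - 2c + d = 18
  -a + b - c + d = 7
  d = 6
Solving the system yields a = -3, b = -4, c = -2, d = 6.
So g(n) = -3n^3 - 4n^2 - 2n + 6.
Check: g(-1) = 7. ✓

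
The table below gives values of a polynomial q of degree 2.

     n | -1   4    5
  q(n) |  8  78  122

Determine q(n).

q(n) = 5n^2 - n + 2

Using the Lagrange interpolation formula with nodes -1, 4, 5:
  L_0(n) = (n - 4)(n - 5) / 30
  L_1(n) = (n + 1)(n - 5) / -5
  L_2(n) = (n + 1)(n - 4) / 6
Then q(n) = 8·L_0(n) + 78·L_1(n) + 122·L_2(n).
Expanding and collecting terms gives q(n) = 5n^2 - n + 2.
Check: q(-1) = 8. ✓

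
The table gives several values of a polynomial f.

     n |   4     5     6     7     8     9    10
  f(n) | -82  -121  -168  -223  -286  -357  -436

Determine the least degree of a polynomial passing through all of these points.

Forward differences of the values at n = 4, 5, 6, 7, 8, 9, 10:
  f  : -82  -121  -168  -223  -286  -357  -436
  Δ  : -39  -47  -55  -63  -71  -79
  Δ^2: -8  -8  -8  -8  -8
  Δ^3: 0  0  0  0
  Δ^4: 0  0  0
  Δ^5: 0  0
  Δ^6: 0
The second differences are constant (-8) and nonzero, while all higher differences vanish, so the minimal degree is 2.

2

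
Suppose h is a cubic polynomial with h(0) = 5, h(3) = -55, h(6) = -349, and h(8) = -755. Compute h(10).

-1385

Using the Lagrange interpolation formula with nodes 0, 3, 6, 8:
  L_0(n) = (n - 3)(n - 6)(n - 8) / -144
  L_1(n) = n(n - 6)(n - 8) / 45
  L_2(n) = n(n - 3)(n - 8) / -36
  L_3(n) = n(n - 3)(n - 6) / 80
Then h(n) = 5·L_0(n) - 55·L_1(n) - 349·L_2(n) - 755·L_3(n).
Expanding and collecting terms gives h(n) = -n^3 - 4n^2 + n + 5.
Evaluating at n = 10: h(10) = -1385.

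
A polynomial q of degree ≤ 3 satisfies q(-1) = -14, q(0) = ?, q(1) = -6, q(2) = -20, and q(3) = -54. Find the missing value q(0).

On equispaced nodes a degree-3 polynomial has vanishing fourth forward difference, so
  q(-1) - 4·q(0) + 6·q(1) - 4·q(2) + q(3) = 0.
Substituting the known values and solving for q(0):
  -4·q(0) = 24
  q(0) = -6.

-6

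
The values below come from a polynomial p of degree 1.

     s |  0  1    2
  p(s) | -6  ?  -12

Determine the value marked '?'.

The 2 known points determine the degree-1 polynomial uniquely.
Write p(s) = as + b. Substituting each data point gives a linear system:
  b = -6
  2a + b = -12
Solving the system yields a = -3, b = -6.
So p(s) = -3s - 6.
Then p(1) = -9.

-9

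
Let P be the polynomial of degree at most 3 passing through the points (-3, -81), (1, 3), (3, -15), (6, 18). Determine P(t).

P(t) = t^3 - 6t^2 + 2t + 6

Write P(t) = at^3 + bt^2 + ct + d. Substituting each data point gives a linear system:
  -27a + 9b - 3c + d = -81
  a + b + c + d = 3
  27a + 9b + 3c + d = -15
  216a + 36b + 6c + d = 18
Solving the system yields a = 1, b = -6, c = 2, d = 6.
So P(t) = t^3 - 6t^2 + 2t + 6.
Check: P(1) = 3. ✓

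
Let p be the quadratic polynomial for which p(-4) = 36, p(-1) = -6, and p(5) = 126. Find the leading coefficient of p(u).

Write p(u) = au^2 + bu + c. Substituting each data point gives a linear system:
  16a - 4b + c = 36
  a - b + c = -6
  25a + 5b + c = 126
Solving the system yields a = 4, b = 6, c = -4.
So p(u) = 4u^2 + 6u - 4.
The leading coefficient is 4.

4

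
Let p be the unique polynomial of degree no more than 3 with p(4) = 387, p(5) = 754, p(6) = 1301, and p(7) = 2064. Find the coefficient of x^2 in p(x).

Write p(x) = ax^3 + bx^2 + cx + d. Substituting each data point gives a linear system:
  64a + 16b + 4c + d = 387
  125a + 25b + 5c + d = 754
  216a + 36b + 6c + d = 1301
  343a + 49b + 7c + d = 2064
Solving the system yields a = 6, b = 0, c = 1, d = -1.
So p(x) = 6x³ + x - 1.
The coefficient of x^2 is 0.

0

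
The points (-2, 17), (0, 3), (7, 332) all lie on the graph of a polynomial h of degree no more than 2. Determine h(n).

Write h(n) = an^2 + bn + c. Substituting each data point gives a linear system:
  4a - 2b + c = 17
  c = 3
  49a + 7b + c = 332
Solving the system yields a = 6, b = 5, c = 3.
So h(n) = 6n^2 + 5n + 3.
Check: h(-2) = 17. ✓

h(n) = 6n^2 + 5n + 3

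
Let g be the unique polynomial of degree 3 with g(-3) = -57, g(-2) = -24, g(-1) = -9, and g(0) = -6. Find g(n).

g(n) = n^3 - 3n^2 - n - 6

Using the Lagrange interpolation formula with nodes -3, -2, -1, 0:
  L_0(n) = (n + 2)(n + 1)n / -6
  L_1(n) = (n + 3)(n + 1)n / 2
  L_2(n) = (n + 3)(n + 2)n / -2
  L_3(n) = (n + 3)(n + 2)(n + 1) / 6
Then g(n) = -57·L_0(n) - 24·L_1(n) - 9·L_2(n) - 6·L_3(n).
Expanding and collecting terms gives g(n) = n^3 - 3n^2 - n - 6.
Check: g(-2) = -24. ✓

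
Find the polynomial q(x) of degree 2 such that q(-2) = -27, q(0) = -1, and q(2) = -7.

q(x) = -4x^2 + 5x - 1

Write q(x) = ax^2 + bx + c. Substituting each data point gives a linear system:
  4a - 2b + c = -27
  c = -1
  4a + 2b + c = -7
Solving the system yields a = -4, b = 5, c = -1.
So q(x) = -4x^2 + 5x - 1.
Check: q(2) = -7. ✓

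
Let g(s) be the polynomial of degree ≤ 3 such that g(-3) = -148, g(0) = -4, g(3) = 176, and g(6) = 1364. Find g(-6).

Write g(s) = as^3 + bs^2 + cs + d. Substituting each data point gives a linear system:
  -27a + 9b - 3c + d = -148
  d = -4
  27a + 9b + 3c + d = 176
  216a + 36b + 6c + d = 1364
Solving the system yields a = 6, b = 2, c = 0, d = -4.
So g(s) = 6s³ + 2s² - 4.
Then g(-6) = -1228.

-1228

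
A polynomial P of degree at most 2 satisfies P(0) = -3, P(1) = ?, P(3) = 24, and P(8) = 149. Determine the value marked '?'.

2

The 3 known points determine the degree-2 polynomial uniquely.
Write P(u) = au^2 + bu + c. Substituting each data point gives a linear system:
  c = -3
  9a + 3b + c = 24
  64a + 8b + c = 149
Solving the system yields a = 2, b = 3, c = -3.
So P(u) = 2u² + 3u - 3.
Then P(1) = 2.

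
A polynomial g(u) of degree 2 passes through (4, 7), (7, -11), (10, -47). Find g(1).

7

Using the Lagrange interpolation formula with nodes 4, 7, 10:
  L_0(u) = (u - 7)(u - 10) / 18
  L_1(u) = (u - 4)(u - 10) / -9
  L_2(u) = (u - 4)(u - 7) / 18
Then g(u) = 7·L_0(u) - 11·L_1(u) - 47·L_2(u).
Expanding and collecting terms gives g(u) = -u² + 5u + 3.
Evaluating at u = 1: g(1) = 7.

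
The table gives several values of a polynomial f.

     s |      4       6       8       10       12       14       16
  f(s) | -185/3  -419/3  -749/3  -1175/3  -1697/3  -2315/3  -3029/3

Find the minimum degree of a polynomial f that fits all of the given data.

Forward differences of the values at s = 4, 6, 8, 10, 12, 14, 16:
  f  : -185/3  -419/3  -749/3  -1175/3  -1697/3  -2315/3  -3029/3
  Δ  : -78  -110  -142  -174  -206  -238
  Δ^2: -32  -32  -32  -32  -32
  Δ^3: 0  0  0  0
  Δ^4: 0  0  0
  Δ^5: 0  0
  Δ^6: 0
The second differences are constant (-32) and nonzero, while all higher differences vanish, so the minimal degree is 2.

2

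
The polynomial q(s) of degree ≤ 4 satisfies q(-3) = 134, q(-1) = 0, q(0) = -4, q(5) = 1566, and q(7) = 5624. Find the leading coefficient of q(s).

Write q(s) = as^4 + bs^3 + cs^2 + ds + e. Substituting each data point gives a linear system:
  81a - 27b + 9c - 3d + e = 134
  a - b + c - d + e = 0
  e = -4
  625a + 125b + 25c + 5d + e = 1566
  2401a + 343b + 49c + 7d + e = 5624
Solving the system yields a = 2, b = 2, c = 3, d = -1, e = -4.
So q(s) = 2s^4 + 2s^3 + 3s^2 - s - 4.
The leading coefficient is 2.

2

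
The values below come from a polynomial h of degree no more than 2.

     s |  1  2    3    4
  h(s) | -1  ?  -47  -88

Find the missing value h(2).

-18

On equispaced nodes a degree-2 polynomial has vanishing third forward difference, so
  - h(1) + 3·h(2) - 3·h(3) + h(4) = 0.
Substituting the known values and solving for h(2):
  3·h(2) = -54
  h(2) = -18.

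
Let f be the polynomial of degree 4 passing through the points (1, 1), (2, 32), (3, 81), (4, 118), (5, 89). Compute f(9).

-2607

Using the Lagrange interpolation formula with nodes 1, 2, 3, 4, 5:
  L_0(x) = (x - 2)(x - 3)(x - 4)(x - 5) / 24
  L_1(x) = (x - 1)(x - 3)(x - 4)(x - 5) / -6
  L_2(x) = (x - 1)(x - 2)(x - 4)(x - 5) / 4
  L_3(x) = (x - 1)(x - 2)(x - 3)(x - 5) / -6
  L_4(x) = (x - 1)(x - 2)(x - 3)(x - 4) / 24
Then f(x) = 1·L_0(x) + 32·L_1(x) + 81·L_2(x) + 118·L_3(x) + 89·L_4(x).
Expanding and collecting terms gives f(x) = -x⁴ + 5x³ + 4x² - x - 6.
Evaluating at x = 9: f(9) = -2607.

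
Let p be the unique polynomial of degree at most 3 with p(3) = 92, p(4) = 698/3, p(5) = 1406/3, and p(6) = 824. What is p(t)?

Using the Lagrange interpolation formula with nodes 3, 4, 5, 6:
  L_0(t) = (t - 4)(t - 5)(t - 6) / -6
  L_1(t) = (t - 3)(t - 5)(t - 6) / 2
  L_2(t) = (t - 3)(t - 4)(t - 6) / -2
  L_3(t) = (t - 3)(t - 4)(t - 5) / 6
Then p(t) = 92·L_0(t) + 698/3·L_1(t) + 1406/3·L_2(t) + 824·L_3(t).
Expanding and collecting terms gives p(t) = 4t³ - (1/3)t² - 5t + 2.
Check: p(3) = 92. ✓

p(t) = 4t^3 - (1/3)t^2 - 5t + 2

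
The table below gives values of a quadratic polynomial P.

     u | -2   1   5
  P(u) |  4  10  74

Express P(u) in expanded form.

P(u) = 2u^2 + 4u + 4

Write P(u) = au^2 + bu + c. Substituting each data point gives a linear system:
  4a - 2b + c = 4
  a + b + c = 10
  25a + 5b + c = 74
Solving the system yields a = 2, b = 4, c = 4.
So P(u) = 2u² + 4u + 4.
Check: P(-2) = 4. ✓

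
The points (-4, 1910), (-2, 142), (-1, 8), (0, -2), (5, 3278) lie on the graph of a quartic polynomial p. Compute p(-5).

4468

Write p(s) = as^4 + bs^3 + cs^2 + ds + e. Substituting each data point gives a linear system:
  256a - 64b + 16c - 4d + e = 1910
  16a - 8b + 4c - 2d + e = 142
  a - b + c - d + e = 8
  e = -2
  625a + 125b + 25c + 5d + e = 3278
Solving the system yields a = 6, b = -5, c = 5, d = 6, e = -2.
So p(s) = 6s⁴ - 5s³ + 5s² + 6s - 2.
Then p(-5) = 4468.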